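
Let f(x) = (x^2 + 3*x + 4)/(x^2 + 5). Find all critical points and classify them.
f'(x) = (-3*x^2 + 2*x + 15)/(x^4 + 10*x^2 + 25)

Solve f'(x) = 0:
  f'(x) = -(3*x^2 - 2*x - 15)/(x^2 + 5)^2; the denominator is positive wherever f is defined, so f'(x) = 0 ⇔ -3*x^2 + 2*x + 15 = 0.
  3*x^2 - 2*x - 15 = 0 has no rational roots; quadratic formula: x = (2 ± √184)/6.
  ⇒ x = 1/3 - sqrt(46)/3 ≈ -1.9274, 1/3 + sqrt(46)/3 ≈ 2.5941

f''(x) = 2*(3*x^3 - 3*x^2 - 45*x + 5)/(x^6 + 15*x^4 + 75*x^2 + 125)
Second-derivative test at each critical point:
  f''(-1.9274) = 0.1786 > 0 → local minimum
  f''(2.5941) = -0.0986 < 0 → local maximum

Critical points: x = 1/3 - sqrt(46)/3 ≈ -1.9274 (local minimum); x = 1/3 + sqrt(46)/3 ≈ 2.5941 (local maximum)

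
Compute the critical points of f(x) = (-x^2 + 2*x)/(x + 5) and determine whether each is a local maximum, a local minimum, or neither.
f'(x) = (-x^2 - 10*x + 10)/(x^2 + 10*x + 25)

Solve f'(x) = 0:
  f'(x) = -(x^2 + 10*x - 10)/(x + 5)^2; the denominator is positive wherever f is defined, so f'(x) = 0 ⇔ -x^2 - 10*x + 10 = 0.
  x^2 + 10*x - 10 = 0 has no rational roots; quadratic formula: x = (-10 ± √140)/2.
  ⇒ x = -sqrt(35) - 5 ≈ -10.9161, -5 + sqrt(35) ≈ 0.9161

f''(x) = -70/(x^3 + 15*x^2 + 75*x + 125)
Second-derivative test at each critical point:
  f''(-10.9161) = 0.3381 > 0 → local minimum
  f''(0.9161) = -0.3381 < 0 → local maximum

Critical points: x = -sqrt(35) - 5 ≈ -10.9161 (local minimum); x = -5 + sqrt(35) ≈ 0.9161 (local maximum)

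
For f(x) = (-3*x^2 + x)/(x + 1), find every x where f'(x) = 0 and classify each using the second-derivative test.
f'(x) = (-3*x^2 - 6*x + 1)/(x^2 + 2*x + 1)

Solve f'(x) = 0:
  f'(x) = -(3*x^2 + 6*x - 1)/(x + 1)^2; the denominator is positive wherever f is defined, so f'(x) = 0 ⇔ -3*x^2 - 6*x + 1 = 0.
  3*x^2 + 6*x - 1 = 0 has no rational roots; quadratic formula: x = (-6 ± √48)/6.
  ⇒ x = -2*sqrt(3)/3 - 1 ≈ -2.1547, -1 + 2*sqrt(3)/3 ≈ 0.1547

f''(x) = -8/(x^3 + 3*x^2 + 3*x + 1)
Second-derivative test at each critical point:
  f''(-2.1547) = 5.1962 > 0 → local minimum
  f''(0.1547) = -5.1962 < 0 → local maximum

Critical points: x = -2*sqrt(3)/3 - 1 ≈ -2.1547 (local minimum); x = -1 + 2*sqrt(3)/3 ≈ 0.1547 (local maximum)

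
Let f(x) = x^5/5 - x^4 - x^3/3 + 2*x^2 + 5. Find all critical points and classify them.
f'(x) = x*(x^3 - 4*x^2 - x + 4)

Solve f'(x) = 0:
  Factor: x^4 - 4*x^3 - x^2 + 4*x = x*(x - 4)*(x - 1)*(x + 1) = 0.
  ⇒ x = -1, 0, 1, 4

f''(x) = 4*x^3 - 12*x^2 - 2*x + 4
Second-derivative test at each critical point:
  f''(-1) = -10 < 0 → local maximum
  f''(0) = 4 > 0 → local minimum
  f''(1) = -6 < 0 → local maximum
  f''(4) = 60 > 0 → local minimum

Critical points: x = -1 (local maximum); x = 0 (local minimum); x = 1 (local maximum); x = 4 (local minimum)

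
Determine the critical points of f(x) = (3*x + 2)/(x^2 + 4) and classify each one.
f'(x) = (-3*x^2 - 4*x + 12)/(x^4 + 8*x^2 + 16)

Solve f'(x) = 0:
  f'(x) = -(3*x^2 + 4*x - 12)/(x^2 + 4)^2; the denominator is positive wherever f is defined, so f'(x) = 0 ⇔ -3*x^2 - 4*x + 12 = 0.
  3*x^2 + 4*x - 12 = 0 has no rational roots; quadratic formula: x = (-4 ± √160)/6.
  ⇒ x = -2*sqrt(10)/3 - 2/3 ≈ -2.7749, -2/3 + 2*sqrt(10)/3 ≈ 1.4415

f''(x) = 2*(4*x^2*(3*x + 2) - (9*x + 2)*(x^2 + 4))/(x^2 + 4)^3
Second-derivative test at each critical point:
  f''(-2.7749) = 0.0924 > 0 → local minimum
  f''(1.4415) = -0.3424 < 0 → local maximum

Critical points: x = -2*sqrt(10)/3 - 2/3 ≈ -2.7749 (local minimum); x = -2/3 + 2*sqrt(10)/3 ≈ 1.4415 (local maximum)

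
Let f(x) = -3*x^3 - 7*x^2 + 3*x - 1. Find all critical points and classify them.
f'(x) = -9*x^2 - 14*x + 3

Solve f'(x) = 0:
  9*x^2 + 14*x - 3 = 0 has no rational roots; quadratic formula: x = (-14 ± √304)/18.
  ⇒ x = -2*sqrt(19)/9 - 7/9 ≈ -1.7464, -7/9 + 2*sqrt(19)/9 ≈ 0.1909

f''(x) = -18*x - 14
Second-derivative test at each critical point:
  f''(-1.7464) = 17.4356 > 0 → local minimum
  f''(0.1909) = -17.4356 < 0 → local maximum

Critical points: x = -2*sqrt(19)/9 - 7/9 ≈ -1.7464 (local minimum); x = -7/9 + 2*sqrt(19)/9 ≈ 0.1909 (local maximum)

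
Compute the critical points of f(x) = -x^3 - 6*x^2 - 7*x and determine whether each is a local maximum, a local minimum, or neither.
f'(x) = -3*x^2 - 12*x - 7

Solve f'(x) = 0:
  3*x^2 + 12*x + 7 = 0 has no rational roots; quadratic formula: x = (-12 ± √60)/6.
  ⇒ x = -2 - sqrt(15)/3 ≈ -3.2910, -2 + sqrt(15)/3 ≈ -0.7090

f''(x) = -6*x - 12
Second-derivative test at each critical point:
  f''(-3.2910) = 7.7460 > 0 → local minimum
  f''(-0.7090) = -7.7460 < 0 → local maximum

Critical points: x = -2 - sqrt(15)/3 ≈ -3.2910 (local minimum); x = -2 + sqrt(15)/3 ≈ -0.7090 (local maximum)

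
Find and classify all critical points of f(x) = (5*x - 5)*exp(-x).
f'(x) = 5*(2 - x)*exp(-x)

Solve f'(x) = 0:
  f'(x) = (10 - 5*x)·exp(-x) and exp(-x) > 0 for every x, so f'(x) = 0 ⇔ 10 - 5*x = 0.
  Factor: 10 - 5*x = -5*(x - 2) = 0.
  ⇒ x = 2

f''(x) = 5*(x - 3)*exp(-x)
Second-derivative test at each critical point:
  f''(2) = -0.6767 < 0 → local maximum

Critical points: x = 2 (local maximum)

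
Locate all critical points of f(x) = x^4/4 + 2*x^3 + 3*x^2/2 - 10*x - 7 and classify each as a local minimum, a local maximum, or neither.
f'(x) = x^3 + 6*x^2 + 3*x - 10

Solve f'(x) = 0:
  Factor: x^3 + 6*x^2 + 3*x - 10 = (x - 1)*(x + 2)*(x + 5) = 0.
  ⇒ x = -5, -2, 1

f''(x) = 3*x^2 + 12*x + 3
Second-derivative test at each critical point:
  f''(-5) = 18 > 0 → local minimum
  f''(-2) = -9 < 0 → local maximum
  f''(1) = 18 > 0 → local minimum

Critical points: x = -5 (local minimum); x = -2 (local maximum); x = 1 (local minimum)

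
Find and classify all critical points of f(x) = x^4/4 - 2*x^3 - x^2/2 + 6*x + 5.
f'(x) = x^3 - 6*x^2 - x + 6

Solve f'(x) = 0:
  Factor: x^3 - 6*x^2 - x + 6 = (x - 6)*(x - 1)*(x + 1) = 0.
  ⇒ x = -1, 1, 6

f''(x) = 3*x^2 - 12*x - 1
Second-derivative test at each critical point:
  f''(-1) = 14 > 0 → local minimum
  f''(1) = -10 < 0 → local maximum
  f''(6) = 35 > 0 → local minimum

Critical points: x = -1 (local minimum); x = 1 (local maximum); x = 6 (local minimum)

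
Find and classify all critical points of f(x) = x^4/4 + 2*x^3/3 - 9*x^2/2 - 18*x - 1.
f'(x) = x^3 + 2*x^2 - 9*x - 18

Solve f'(x) = 0:
  Factor: x^3 + 2*x^2 - 9*x - 18 = (x - 3)*(x + 2)*(x + 3) = 0.
  ⇒ x = -3, -2, 3

f''(x) = 3*x^2 + 4*x - 9
Second-derivative test at each critical point:
  f''(-3) = 6 > 0 → local minimum
  f''(-2) = -5 < 0 → local maximum
  f''(3) = 30 > 0 → local minimum

Critical points: x = -3 (local minimum); x = -2 (local maximum); x = 3 (local minimum)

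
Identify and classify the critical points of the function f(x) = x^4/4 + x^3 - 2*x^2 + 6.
f'(x) = x*(x^2 + 3*x - 4)

Solve f'(x) = 0:
  Factor: x^3 + 3*x^2 - 4*x = x*(x - 1)*(x + 4) = 0.
  ⇒ x = -4, 0, 1

f''(x) = 3*x^2 + 6*x - 4
Second-derivative test at each critical point:
  f''(-4) = 20 > 0 → local minimum
  f''(0) = -4 < 0 → local maximum
  f''(1) = 5 > 0 → local minimum

Critical points: x = -4 (local minimum); x = 0 (local maximum); x = 1 (local minimum)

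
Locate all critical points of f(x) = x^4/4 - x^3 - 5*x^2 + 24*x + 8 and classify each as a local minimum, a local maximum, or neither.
f'(x) = x^3 - 3*x^2 - 10*x + 24

Solve f'(x) = 0:
  Factor: x^3 - 3*x^2 - 10*x + 24 = (x - 4)*(x - 2)*(x + 3) = 0.
  ⇒ x = -3, 2, 4

f''(x) = 3*x^2 - 6*x - 10
Second-derivative test at each critical point:
  f''(-3) = 35 > 0 → local minimum
  f''(2) = -10 < 0 → local maximum
  f''(4) = 14 > 0 → local minimum

Critical points: x = -3 (local minimum); x = 2 (local maximum); x = 4 (local minimum)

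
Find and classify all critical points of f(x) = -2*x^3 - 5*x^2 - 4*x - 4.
f'(x) = -6*x^2 - 10*x - 4

Solve f'(x) = 0:
  Factor: -6*x^2 - 10*x - 4 = -2*(x + 1)*(3*x + 2) = 0.
  ⇒ x = -1, -2/3

f''(x) = -12*x - 10
Second-derivative test at each critical point:
  f''(-1) = 2 > 0 → local minimum
  f''(-2/3) = -2 < 0 → local maximum

Critical points: x = -1 (local minimum); x = -2/3 (local maximum)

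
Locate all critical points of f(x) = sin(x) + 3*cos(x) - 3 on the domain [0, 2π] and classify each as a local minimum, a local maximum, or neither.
f'(x) = -3*sin(x) + cos(x)

Solve f'(x) = 0 on [0, 2π]:
  f'(x) = 0 ⇔ cos(x) = 3*sin(x) ⇔ tan(x) = 1/3, i.e. x = arctan(1/3) + nπ; keep the solutions lying in [0, 2π].
  ⇒ x = atan(1/3) ≈ 0.3218, atan(1/3) + pi ≈ 3.4633

f''(x) = -sin(x) - 3*cos(x)
Second-derivative test at each critical point:
  f''(0.3218) = -3.1623 < 0 → local maximum
  f''(3.4633) = 3.1623 > 0 → local minimum

Critical points: x = atan(1/3) ≈ 0.3218 (local maximum); x = atan(1/3) + pi ≈ 3.4633 (local minimum)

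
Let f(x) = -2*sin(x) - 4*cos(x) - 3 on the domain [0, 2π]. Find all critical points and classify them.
f'(x) = 4*sin(x) - 2*cos(x)

Solve f'(x) = 0 on [0, 2π]:
  f'(x) = 0 ⇔ -2*cos(x) = -4*sin(x) ⇔ tan(x) = 1/2, i.e. x = arctan(1/2) + nπ; keep the solutions lying in [0, 2π].
  ⇒ x = atan(1/2) ≈ 0.4636, atan(1/2) + pi ≈ 3.6052

f''(x) = 2*sin(x) + 4*cos(x)
Second-derivative test at each critical point:
  f''(0.4636) = 4.4721 > 0 → local minimum
  f''(3.6052) = -4.4721 < 0 → local maximum

Critical points: x = atan(1/2) ≈ 0.4636 (local minimum); x = atan(1/2) + pi ≈ 3.6052 (local maximum)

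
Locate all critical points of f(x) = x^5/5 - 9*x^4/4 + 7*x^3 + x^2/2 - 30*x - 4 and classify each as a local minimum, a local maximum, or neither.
f'(x) = x^4 - 9*x^3 + 21*x^2 + x - 30

Solve f'(x) = 0:
  Factor: x^4 - 9*x^3 + 21*x^2 + x - 30 = (x - 5)*(x - 3)*(x - 2)*(x + 1) = 0.
  ⇒ x = -1, 2, 3, 5

f''(x) = 4*x^3 - 27*x^2 + 42*x + 1
Second-derivative test at each critical point:
  f''(-1) = -72 < 0 → local maximum
  f''(2) = 9 > 0 → local minimum
  f''(3) = -8 < 0 → local maximum
  f''(5) = 36 > 0 → local minimum

Critical points: x = -1 (local maximum); x = 2 (local minimum); x = 3 (local maximum); x = 5 (local minimum)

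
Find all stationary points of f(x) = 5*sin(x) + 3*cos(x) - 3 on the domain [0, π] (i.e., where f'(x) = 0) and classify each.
f'(x) = -3*sin(x) + 5*cos(x)

Solve f'(x) = 0 on [0, π]:
  f'(x) = 0 ⇔ 5*cos(x) = 3*sin(x) ⇔ tan(x) = 5/3, i.e. x = arctan(5/3) + nπ; keep the solutions lying in [0, π].
  ⇒ x = atan(5/3) ≈ 1.0304

f''(x) = -5*sin(x) - 3*cos(x)
Second-derivative test at each critical point:
  f''(1.0304) = -5.8310 < 0 → local maximum

Critical points: x = atan(5/3) ≈ 1.0304 (local maximum)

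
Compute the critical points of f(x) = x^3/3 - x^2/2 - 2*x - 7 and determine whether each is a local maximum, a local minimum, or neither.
f'(x) = x^2 - x - 2

Solve f'(x) = 0:
  Factor: x^2 - x - 2 = (x - 2)*(x + 1) = 0.
  ⇒ x = -1, 2

f''(x) = 2*x - 1
Second-derivative test at each critical point:
  f''(-1) = -3 < 0 → local maximum
  f''(2) = 3 > 0 → local minimum

Critical points: x = -1 (local maximum); x = 2 (local minimum)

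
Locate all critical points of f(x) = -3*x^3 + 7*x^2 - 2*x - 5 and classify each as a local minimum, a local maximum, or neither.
f'(x) = -9*x^2 + 14*x - 2

Solve f'(x) = 0:
  9*x^2 - 14*x + 2 = 0 has no rational roots; quadratic formula: x = (14 ± √124)/18.
  ⇒ x = 7/9 - sqrt(31)/9 ≈ 0.1591, sqrt(31)/9 + 7/9 ≈ 1.3964

f''(x) = 14 - 18*x
Second-derivative test at each critical point:
  f''(0.1591) = 11.1355 > 0 → local minimum
  f''(1.3964) = -11.1355 < 0 → local maximum

Critical points: x = 7/9 - sqrt(31)/9 ≈ 0.1591 (local minimum); x = sqrt(31)/9 + 7/9 ≈ 1.3964 (local maximum)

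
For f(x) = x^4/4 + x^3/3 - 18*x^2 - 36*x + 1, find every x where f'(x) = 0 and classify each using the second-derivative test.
f'(x) = x^3 + x^2 - 36*x - 36

Solve f'(x) = 0:
  Factor: x^3 + x^2 - 36*x - 36 = (x - 6)*(x + 1)*(x + 6) = 0.
  ⇒ x = -6, -1, 6

f''(x) = 3*x^2 + 2*x - 36
Second-derivative test at each critical point:
  f''(-6) = 60 > 0 → local minimum
  f''(-1) = -35 < 0 → local maximum
  f''(6) = 84 > 0 → local minimum

Critical points: x = -6 (local minimum); x = -1 (local maximum); x = 6 (local minimum)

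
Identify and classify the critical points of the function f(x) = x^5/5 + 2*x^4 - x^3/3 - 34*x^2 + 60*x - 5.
f'(x) = x^4 + 8*x^3 - x^2 - 68*x + 60

Solve f'(x) = 0:
  Factor: x^4 + 8*x^3 - x^2 - 68*x + 60 = (x - 2)*(x - 1)*(x + 5)*(x + 6) = 0.
  ⇒ x = -6, -5, 1, 2

f''(x) = 4*x^3 + 24*x^2 - 2*x - 68
Second-derivative test at each critical point:
  f''(-6) = -56 < 0 → local maximum
  f''(-5) = 42 > 0 → local minimum
  f''(1) = -42 < 0 → local maximum
  f''(2) = 56 > 0 → local minimum

Critical points: x = -6 (local maximum); x = -5 (local minimum); x = 1 (local maximum); x = 2 (local minimum)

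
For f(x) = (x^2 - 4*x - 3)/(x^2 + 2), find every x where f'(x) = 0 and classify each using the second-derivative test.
f'(x) = 2*(2*x^2 + 5*x - 4)/(x^4 + 4*x^2 + 4)

Solve f'(x) = 0:
  f'(x) = 2*(2*x^2 + 5*x - 4)/(x^2 + 2)^2; the denominator is positive wherever f is defined, so f'(x) = 0 ⇔ 4*x^2 + 10*x - 8 = 0.
  Factor: 4*x^2 + 10*x - 8 = 2*(2*x^2 + 5*x - 4); 2*x^2 + 5*x - 4 = 0 has no rational roots; quadratic formula: x = (-5 ± √57)/4.
  ⇒ x = -sqrt(57)/4 - 5/4 ≈ -3.1375, -5/4 + sqrt(57)/4 ≈ 0.6375

f''(x) = 2*(-4*x^3 - 15*x^2 + 24*x + 10)/(x^6 + 6*x^4 + 12*x^2 + 8)
Second-derivative test at each critical point:
  f''(-3.1375) = -0.1076 < 0 → local maximum
  f''(0.6375) = 2.6076 > 0 → local minimum

Critical points: x = -sqrt(57)/4 - 5/4 ≈ -3.1375 (local maximum); x = -5/4 + sqrt(57)/4 ≈ 0.6375 (local minimum)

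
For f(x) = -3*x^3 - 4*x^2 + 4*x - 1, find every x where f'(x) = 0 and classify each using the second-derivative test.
f'(x) = -9*x^2 - 8*x + 4

Solve f'(x) = 0:
  9*x^2 + 8*x - 4 = 0 has no rational roots; quadratic formula: x = (-8 ± √208)/18.
  ⇒ x = -2*sqrt(13)/9 - 4/9 ≈ -1.2457, -4/9 + 2*sqrt(13)/9 ≈ 0.3568

f''(x) = -18*x - 8
Second-derivative test at each critical point:
  f''(-1.2457) = 14.4222 > 0 → local minimum
  f''(0.3568) = -14.4222 < 0 → local maximum

Critical points: x = -2*sqrt(13)/9 - 4/9 ≈ -1.2457 (local minimum); x = -4/9 + 2*sqrt(13)/9 ≈ 0.3568 (local maximum)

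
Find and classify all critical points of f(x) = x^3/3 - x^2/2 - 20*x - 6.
f'(x) = x^2 - x - 20

Solve f'(x) = 0:
  Factor: x^2 - x - 20 = (x - 5)*(x + 4) = 0.
  ⇒ x = -4, 5

f''(x) = 2*x - 1
Second-derivative test at each critical point:
  f''(-4) = -9 < 0 → local maximum
  f''(5) = 9 > 0 → local minimum

Critical points: x = -4 (local maximum); x = 5 (local minimum)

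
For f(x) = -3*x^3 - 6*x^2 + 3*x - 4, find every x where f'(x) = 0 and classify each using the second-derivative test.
f'(x) = -9*x^2 - 12*x + 3

Solve f'(x) = 0:
  Factor: -9*x^2 - 12*x + 3 = -3*(3*x^2 + 4*x - 1); 3*x^2 + 4*x - 1 = 0 has no rational roots; quadratic formula: x = (-4 ± √28)/6.
  ⇒ x = -sqrt(7)/3 - 2/3 ≈ -1.5486, -2/3 + sqrt(7)/3 ≈ 0.2153

f''(x) = -18*x - 12
Second-derivative test at each critical point:
  f''(-1.5486) = 15.8745 > 0 → local minimum
  f''(0.2153) = -15.8745 < 0 → local maximum

Critical points: x = -sqrt(7)/3 - 2/3 ≈ -1.5486 (local minimum); x = -2/3 + sqrt(7)/3 ≈ 0.2153 (local maximum)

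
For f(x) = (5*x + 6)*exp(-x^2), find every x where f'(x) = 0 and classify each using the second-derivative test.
f'(x) = (-2*x*(5*x + 6) + 5)*exp(-x^2)

Solve f'(x) = 0:
  f'(x) = (-10*x^2 - 12*x + 5)·exp(-x^2) and exp(-x^2) > 0 for every x, so f'(x) = 0 ⇔ -10*x^2 - 12*x + 5 = 0.
  10*x^2 + 12*x - 5 = 0 has no rational roots; quadratic formula: x = (-12 ± √344)/20.
  ⇒ x = -sqrt(86)/10 - 3/5 ≈ -1.5274, -3/5 + sqrt(86)/10 ≈ 0.3274

f''(x) = 2*(2*x^2*(5*x + 6) - 15*x - 6)*exp(-x^2)
Second-derivative test at each critical point:
  f''(-1.5274) = 1.7995 > 0 → local minimum
  f''(0.3274) = -16.6624 < 0 → local maximum

Critical points: x = -sqrt(86)/10 - 3/5 ≈ -1.5274 (local minimum); x = -3/5 + sqrt(86)/10 ≈ 0.3274 (local maximum)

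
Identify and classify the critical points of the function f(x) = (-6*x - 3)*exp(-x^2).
f'(x) = 6*(x*(2*x + 1) - 1)*exp(-x^2)

Solve f'(x) = 0:
  f'(x) = (12*x^2 + 6*x - 6)·exp(-x^2) and exp(-x^2) > 0 for every x, so f'(x) = 0 ⇔ 12*x^2 + 6*x - 6 = 0.
  Factor: 12*x^2 + 6*x - 6 = 6*(x + 1)*(2*x - 1) = 0.
  ⇒ x = -1, 1/2

f''(x) = 6*(-4*x^3 - 2*x^2 + 6*x + 1)*exp(-x^2)
Second-derivative test at each critical point:
  f''(-1) = -6.6218 < 0 → local maximum
  f''(1/2) = 14.0184 > 0 → local minimum

Critical points: x = -1 (local maximum); x = 1/2 (local minimum)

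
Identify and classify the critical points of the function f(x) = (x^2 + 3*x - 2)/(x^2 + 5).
f'(x) = (-3*x^2 + 14*x + 15)/(x^4 + 10*x^2 + 25)

Solve f'(x) = 0:
  f'(x) = -(3*x^2 - 14*x - 15)/(x^2 + 5)^2; the denominator is positive wherever f is defined, so f'(x) = 0 ⇔ -3*x^2 + 14*x + 15 = 0.
  3*x^2 - 14*x - 15 = 0 has no rational roots; quadratic formula: x = (14 ± √376)/6.
  ⇒ x = 7/3 - sqrt(94)/3 ≈ -0.8985, 7/3 + sqrt(94)/3 ≈ 5.5651

f''(x) = 2*(3*x^3 - 21*x^2 - 45*x + 35)/(x^6 + 15*x^4 + 75*x^2 + 125)
Second-derivative test at each critical point:
  f''(-0.8985) = 0.5750 > 0 → local minimum
  f''(5.5651) = -0.0150 < 0 → local maximum

Critical points: x = 7/3 - sqrt(94)/3 ≈ -0.8985 (local minimum); x = 7/3 + sqrt(94)/3 ≈ 5.5651 (local maximum)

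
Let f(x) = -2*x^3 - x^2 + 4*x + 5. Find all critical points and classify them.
f'(x) = -6*x^2 - 2*x + 4

Solve f'(x) = 0:
  Factor: -6*x^2 - 2*x + 4 = -2*(x + 1)*(3*x - 2) = 0.
  ⇒ x = -1, 2/3

f''(x) = -12*x - 2
Second-derivative test at each critical point:
  f''(-1) = 10 > 0 → local minimum
  f''(2/3) = -10 < 0 → local maximum

Critical points: x = -1 (local minimum); x = 2/3 (local maximum)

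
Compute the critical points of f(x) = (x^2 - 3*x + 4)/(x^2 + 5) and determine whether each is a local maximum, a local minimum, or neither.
f'(x) = (3*x^2 + 2*x - 15)/(x^4 + 10*x^2 + 25)

Solve f'(x) = 0:
  f'(x) = (3*x^2 + 2*x - 15)/(x^2 + 5)^2; the denominator is positive wherever f is defined, so f'(x) = 0 ⇔ 3*x^2 + 2*x - 15 = 0.
  3*x^2 + 2*x - 15 = 0 has no rational roots; quadratic formula: x = (-2 ± √184)/6.
  ⇒ x = -sqrt(46)/3 - 1/3 ≈ -2.5941, -1/3 + sqrt(46)/3 ≈ 1.9274

f''(x) = 2*(-3*x^3 - 3*x^2 + 45*x + 5)/(x^6 + 15*x^4 + 75*x^2 + 125)
Second-derivative test at each critical point:
  f''(-2.5941) = -0.0986 < 0 → local maximum
  f''(1.9274) = 0.1786 > 0 → local minimum

Critical points: x = -sqrt(46)/3 - 1/3 ≈ -2.5941 (local maximum); x = -1/3 + sqrt(46)/3 ≈ 1.9274 (local minimum)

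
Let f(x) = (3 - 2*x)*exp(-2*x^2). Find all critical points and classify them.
f'(x) = 2*(2*x*(2*x - 3) - 1)*exp(-2*x^2)

Solve f'(x) = 0:
  f'(x) = (8*x^2 - 12*x - 2)·exp(-2*x^2) and exp(-2*x^2) > 0 for every x, so f'(x) = 0 ⇔ 8*x^2 - 12*x - 2 = 0.
  Factor: 8*x^2 - 12*x - 2 = 2*(4*x^2 - 6*x - 1); 4*x^2 - 6*x - 1 = 0 has no rational roots; quadratic formula: x = (6 ± √52)/8.
  ⇒ x = 3/4 - sqrt(13)/4 ≈ -0.1514, 3/4 + sqrt(13)/4 ≈ 1.6514

f''(x) = 4*(4*x^2*(3 - 2*x) + 6*x - 3)*exp(-2*x^2)
Second-derivative test at each critical point:
  f''(-0.1514) = -13.7761 < 0 → local maximum
  f''(1.6514) = 0.0617 > 0 → local minimum

Critical points: x = 3/4 - sqrt(13)/4 ≈ -0.1514 (local maximum); x = 3/4 + sqrt(13)/4 ≈ 1.6514 (local minimum)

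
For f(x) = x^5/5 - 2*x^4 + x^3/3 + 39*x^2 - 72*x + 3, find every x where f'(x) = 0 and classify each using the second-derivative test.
f'(x) = x^4 - 8*x^3 + x^2 + 78*x - 72

Solve f'(x) = 0:
  Factor: x^4 - 8*x^3 + x^2 + 78*x - 72 = (x - 6)*(x - 4)*(x - 1)*(x + 3) = 0.
  ⇒ x = -3, 1, 4, 6

f''(x) = 4*x^3 - 24*x^2 + 2*x + 78
Second-derivative test at each critical point:
  f''(-3) = -252 < 0 → local maximum
  f''(1) = 60 > 0 → local minimum
  f''(4) = -42 < 0 → local maximum
  f''(6) = 90 > 0 → local minimum

Critical points: x = -3 (local maximum); x = 1 (local minimum); x = 4 (local maximum); x = 6 (local minimum)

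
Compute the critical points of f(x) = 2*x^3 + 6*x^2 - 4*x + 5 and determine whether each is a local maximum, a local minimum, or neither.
f'(x) = 6*x^2 + 12*x - 4

Solve f'(x) = 0:
  Factor: 6*x^2 + 12*x - 4 = 2*(3*x^2 + 6*x - 2); 3*x^2 + 6*x - 2 = 0 has no rational roots; quadratic formula: x = (-6 ± √60)/6.
  ⇒ x = -sqrt(15)/3 - 1 ≈ -2.2910, -1 + sqrt(15)/3 ≈ 0.2910

f''(x) = 12*x + 12
Second-derivative test at each critical point:
  f''(-2.2910) = -15.4919 < 0 → local maximum
  f''(0.2910) = 15.4919 > 0 → local minimum

Critical points: x = -sqrt(15)/3 - 1 ≈ -2.2910 (local maximum); x = -1 + sqrt(15)/3 ≈ 0.2910 (local minimum)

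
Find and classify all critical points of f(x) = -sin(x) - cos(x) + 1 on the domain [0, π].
f'(x) = sin(x) - cos(x)

Solve f'(x) = 0 on [0, π]:
  f'(x) = 0 ⇔ -cos(x) = -sin(x) ⇔ tan(x) = 1, i.e. x = arctan(1) + nπ; keep the solutions lying in [0, π].
  ⇒ x = pi/4 ≈ 0.7854

f''(x) = sin(x) + cos(x)
Second-derivative test at each critical point:
  f''(0.7854) = 1.4142 > 0 → local minimum

Critical points: x = pi/4 ≈ 0.7854 (local minimum)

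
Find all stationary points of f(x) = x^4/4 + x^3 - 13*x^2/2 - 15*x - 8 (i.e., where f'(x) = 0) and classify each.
f'(x) = x^3 + 3*x^2 - 13*x - 15

Solve f'(x) = 0:
  Factor: x^3 + 3*x^2 - 13*x - 15 = (x - 3)*(x + 1)*(x + 5) = 0.
  ⇒ x = -5, -1, 3

f''(x) = 3*x^2 + 6*x - 13
Second-derivative test at each critical point:
  f''(-5) = 32 > 0 → local minimum
  f''(-1) = -16 < 0 → local maximum
  f''(3) = 32 > 0 → local minimum

Critical points: x = -5 (local minimum); x = -1 (local maximum); x = 3 (local minimum)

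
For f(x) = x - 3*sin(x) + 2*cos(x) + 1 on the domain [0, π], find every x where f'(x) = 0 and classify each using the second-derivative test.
f'(x) = -2*sin(x) - 3*cos(x) + 1

Solve f'(x) = 0 on [0, π]:
  f'(x) = 0 ⇔ -2*sin(x) - 3*cos(x) = -1. Write the left side as R·cos(x + φ) with R = √((-3)² + 2²) = sqrt(13), cos φ = -3*sqrt(13)/13, sin φ = 2*sqrt(13)/13; then cos(x + φ) = -sqrt(13)/13. Solve for x and keep the solutions lying in [0, π].
  ⇒ x = atan((2 + 6*sqrt(3))/(3 - 4*sqrt(3))) + pi ≈ 1.8778

f''(x) = 3*sin(x) - 2*cos(x)
Second-derivative test at each critical point:
  f''(1.8778) = 3.4641 > 0 → local minimum

Critical points: x = atan((2 + 6*sqrt(3))/(3 - 4*sqrt(3))) + pi ≈ 1.8778 (local minimum)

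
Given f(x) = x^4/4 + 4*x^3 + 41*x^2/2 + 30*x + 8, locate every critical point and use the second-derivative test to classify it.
f'(x) = x^3 + 12*x^2 + 41*x + 30

Solve f'(x) = 0:
  Factor: x^3 + 12*x^2 + 41*x + 30 = (x + 1)*(x + 5)*(x + 6) = 0.
  ⇒ x = -6, -5, -1

f''(x) = 3*x^2 + 24*x + 41
Second-derivative test at each critical point:
  f''(-6) = 5 > 0 → local minimum
  f''(-5) = -4 < 0 → local maximum
  f''(-1) = 20 > 0 → local minimum

Critical points: x = -6 (local minimum); x = -5 (local maximum); x = -1 (local minimum)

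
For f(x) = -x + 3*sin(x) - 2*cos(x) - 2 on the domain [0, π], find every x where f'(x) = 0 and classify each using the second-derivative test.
f'(x) = 2*sin(x) + 3*cos(x) - 1

Solve f'(x) = 0 on [0, π]:
  f'(x) = 0 ⇔ 2*sin(x) + 3*cos(x) = 1. Write the left side as R·cos(x + φ) with R = √(3² + (-2)²) = sqrt(13), cos φ = 3*sqrt(13)/13, sin φ = -2*sqrt(13)/13; then cos(x + φ) = sqrt(13)/13. Solve for x and keep the solutions lying in [0, π].
  ⇒ x = atan((2 + 6*sqrt(3))/(3 - 4*sqrt(3))) + pi ≈ 1.8778

f''(x) = -3*sin(x) + 2*cos(x)
Second-derivative test at each critical point:
  f''(1.8778) = -3.4641 < 0 → local maximum

Critical points: x = atan((2 + 6*sqrt(3))/(3 - 4*sqrt(3))) + pi ≈ 1.8778 (local maximum)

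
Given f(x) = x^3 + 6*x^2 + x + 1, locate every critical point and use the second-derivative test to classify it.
f'(x) = 3*x^2 + 12*x + 1

Solve f'(x) = 0:
  3*x^2 + 12*x + 1 = 0 has no rational roots; quadratic formula: x = (-12 ± √132)/6.
  ⇒ x = -2 - sqrt(33)/3 ≈ -3.9149, -2 + sqrt(33)/3 ≈ -0.0851

f''(x) = 6*x + 12
Second-derivative test at each critical point:
  f''(-3.9149) = -11.4891 < 0 → local maximum
  f''(-0.0851) = 11.4891 > 0 → local minimum

Critical points: x = -2 - sqrt(33)/3 ≈ -3.9149 (local maximum); x = -2 + sqrt(33)/3 ≈ -0.0851 (local minimum)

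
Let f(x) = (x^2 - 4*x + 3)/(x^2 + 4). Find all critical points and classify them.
f'(x) = 2*(2*x^2 + x - 8)/(x^4 + 8*x^2 + 16)

Solve f'(x) = 0:
  f'(x) = 2*(2*x^2 + x - 8)/(x^2 + 4)^2; the denominator is positive wherever f is defined, so f'(x) = 0 ⇔ 4*x^2 + 2*x - 16 = 0.
  Factor: 4*x^2 + 2*x - 16 = 2*(2*x^2 + x - 8); 2*x^2 + x - 8 = 0 has no rational roots; quadratic formula: x = (-1 ± √65)/4.
  ⇒ x = -sqrt(65)/4 - 1/4 ≈ -2.2656, -1/4 + sqrt(65)/4 ≈ 1.7656

f''(x) = 2*(-4*x^3 - 3*x^2 + 48*x + 4)/(x^6 + 12*x^4 + 48*x^2 + 64)
Second-derivative test at each critical point:
  f''(-2.2656) = -0.1933 < 0 → local maximum
  f''(1.7656) = 0.3183 > 0 → local minimum

Critical points: x = -sqrt(65)/4 - 1/4 ≈ -2.2656 (local maximum); x = -1/4 + sqrt(65)/4 ≈ 1.7656 (local minimum)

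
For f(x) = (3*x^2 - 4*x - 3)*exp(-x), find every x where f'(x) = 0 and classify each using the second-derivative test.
f'(x) = (-3*x^2 + 10*x - 1)*exp(-x)

Solve f'(x) = 0:
  f'(x) = (-3*x^2 + 10*x - 1)·exp(-x) and exp(-x) > 0 for every x, so f'(x) = 0 ⇔ -3*x^2 + 10*x - 1 = 0.
  3*x^2 - 10*x + 1 = 0 has no rational roots; quadratic formula: x = (10 ± √88)/6.
  ⇒ x = 5/3 - sqrt(22)/3 ≈ 0.1032, sqrt(22)/3 + 5/3 ≈ 3.2301

f''(x) = (3*x^2 - 16*x + 11)*exp(-x)
Second-derivative test at each critical point:
  f''(0.1032) = 8.4611 > 0 → local minimum
  f''(3.2301) = -0.3710 < 0 → local maximum

Critical points: x = 5/3 - sqrt(22)/3 ≈ 0.1032 (local minimum); x = sqrt(22)/3 + 5/3 ≈ 3.2301 (local maximum)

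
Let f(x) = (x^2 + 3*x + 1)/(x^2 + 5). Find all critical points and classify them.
f'(x) = (-3*x^2 + 8*x + 15)/(x^4 + 10*x^2 + 25)

Solve f'(x) = 0:
  f'(x) = -(3*x^2 - 8*x - 15)/(x^2 + 5)^2; the denominator is positive wherever f is defined, so f'(x) = 0 ⇔ -3*x^2 + 8*x + 15 = 0.
  3*x^2 - 8*x - 15 = 0 has no rational roots; quadratic formula: x = (8 ± √244)/6.
  ⇒ x = 4/3 - sqrt(61)/3 ≈ -1.2701, 4/3 + sqrt(61)/3 ≈ 3.9367

f''(x) = 2*(3*x^3 - 12*x^2 - 45*x + 20)/(x^6 + 15*x^4 + 75*x^2 + 125)
Second-derivative test at each critical point:
  f''(-1.2701) = 0.3572 > 0 → local minimum
  f''(3.9367) = -0.0372 < 0 → local maximum

Critical points: x = 4/3 - sqrt(61)/3 ≈ -1.2701 (local minimum); x = 4/3 + sqrt(61)/3 ≈ 3.9367 (local maximum)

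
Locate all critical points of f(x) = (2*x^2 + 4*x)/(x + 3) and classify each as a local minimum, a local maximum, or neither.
f'(x) = 2*(x^2 + 6*x + 6)/(x^2 + 6*x + 9)

Solve f'(x) = 0:
  f'(x) = 2*(x^2 + 6*x + 6)/(x + 3)^2; the denominator is positive wherever f is defined, so f'(x) = 0 ⇔ 2*x^2 + 12*x + 12 = 0.
  Factor: 2*x^2 + 12*x + 12 = 2*(x^2 + 6*x + 6); x^2 + 6*x + 6 = 0 has no rational roots; quadratic formula: x = (-6 ± √12)/2.
  ⇒ x = -3 - sqrt(3) ≈ -4.7321, -3 + sqrt(3) ≈ -1.2679

f''(x) = 12/(x^3 + 9*x^2 + 27*x + 27)
Second-derivative test at each critical point:
  f''(-4.7321) = -2.3094 < 0 → local maximum
  f''(-1.2679) = 2.3094 > 0 → local minimum

Critical points: x = -3 - sqrt(3) ≈ -4.7321 (local maximum); x = -3 + sqrt(3) ≈ -1.2679 (local minimum)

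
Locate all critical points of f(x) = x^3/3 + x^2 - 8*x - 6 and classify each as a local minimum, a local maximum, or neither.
f'(x) = x^2 + 2*x - 8

Solve f'(x) = 0:
  Factor: x^2 + 2*x - 8 = (x - 2)*(x + 4) = 0.
  ⇒ x = -4, 2

f''(x) = 2*x + 2
Second-derivative test at each critical point:
  f''(-4) = -6 < 0 → local maximum
  f''(2) = 6 > 0 → local minimum

Critical points: x = -4 (local maximum); x = 2 (local minimum)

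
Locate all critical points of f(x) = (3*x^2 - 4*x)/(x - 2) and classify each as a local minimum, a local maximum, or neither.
f'(x) = (3*x^2 - 12*x + 8)/(x^2 - 4*x + 4)

Solve f'(x) = 0:
  f'(x) = (3*x^2 - 12*x + 8)/(x - 2)^2; the denominator is positive wherever f is defined, so f'(x) = 0 ⇔ 3*x^2 - 12*x + 8 = 0.
  3*x^2 - 12*x + 8 = 0 has no rational roots; quadratic formula: x = (12 ± √48)/6.
  ⇒ x = 2 - 2*sqrt(3)/3 ≈ 0.8453, 2*sqrt(3)/3 + 2 ≈ 3.1547

f''(x) = 8/(x^3 - 6*x^2 + 12*x - 8)
Second-derivative test at each critical point:
  f''(0.8453) = -5.1962 < 0 → local maximum
  f''(3.1547) = 5.1962 > 0 → local minimum

Critical points: x = 2 - 2*sqrt(3)/3 ≈ 0.8453 (local maximum); x = 2*sqrt(3)/3 + 2 ≈ 3.1547 (local minimum)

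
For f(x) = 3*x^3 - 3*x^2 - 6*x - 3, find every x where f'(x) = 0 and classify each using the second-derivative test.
f'(x) = 9*x^2 - 6*x - 6

Solve f'(x) = 0:
  Factor: 9*x^2 - 6*x - 6 = 3*(3*x^2 - 2*x - 2); 3*x^2 - 2*x - 2 = 0 has no rational roots; quadratic formula: x = (2 ± √28)/6.
  ⇒ x = 1/3 - sqrt(7)/3 ≈ -0.5486, 1/3 + sqrt(7)/3 ≈ 1.2153

f''(x) = 18*x - 6
Second-derivative test at each critical point:
  f''(-0.5486) = -15.8745 < 0 → local maximum
  f''(1.2153) = 15.8745 > 0 → local minimum

Critical points: x = 1/3 - sqrt(7)/3 ≈ -0.5486 (local maximum); x = 1/3 + sqrt(7)/3 ≈ 1.2153 (local minimum)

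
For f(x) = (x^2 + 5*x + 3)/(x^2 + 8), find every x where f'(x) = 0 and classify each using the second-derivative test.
f'(x) = 5*(-x^2 + 2*x + 8)/(x^4 + 16*x^2 + 64)

Solve f'(x) = 0:
  f'(x) = -5*(x - 4)*(x + 2)/(x^2 + 8)^2; the denominator is positive wherever f is defined, so f'(x) = 0 ⇔ -5*x^2 + 10*x + 40 = 0.
  Factor: -5*x^2 + 10*x + 40 = -5*(x - 4)*(x + 2) = 0.
  ⇒ x = -2, 4

f''(x) = 10*(x^3 - 3*x^2 - 24*x + 8)/(x^6 + 24*x^4 + 192*x^2 + 512)
Second-derivative test at each critical point:
  f''(-2) = 5/24 > 0 → local minimum
  f''(4) = -5/96 < 0 → local maximum

Critical points: x = -2 (local minimum); x = 4 (local maximum)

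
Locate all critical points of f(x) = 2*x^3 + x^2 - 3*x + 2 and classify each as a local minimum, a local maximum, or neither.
f'(x) = 6*x^2 + 2*x - 3

Solve f'(x) = 0:
  6*x^2 + 2*x - 3 = 0 has no rational roots; quadratic formula: x = (-2 ± √76)/12.
  ⇒ x = -sqrt(19)/6 - 1/6 ≈ -0.8931, -1/6 + sqrt(19)/6 ≈ 0.5598

f''(x) = 12*x + 2
Second-derivative test at each critical point:
  f''(-0.8931) = -8.7178 < 0 → local maximum
  f''(0.5598) = 8.7178 > 0 → local minimum

Critical points: x = -sqrt(19)/6 - 1/6 ≈ -0.8931 (local maximum); x = -1/6 + sqrt(19)/6 ≈ 0.5598 (local minimum)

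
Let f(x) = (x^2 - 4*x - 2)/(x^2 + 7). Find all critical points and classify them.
f'(x) = 2*(2*x^2 + 9*x - 14)/(x^4 + 14*x^2 + 49)

Solve f'(x) = 0:
  f'(x) = 2*(2*x^2 + 9*x - 14)/(x^2 + 7)^2; the denominator is positive wherever f is defined, so f'(x) = 0 ⇔ 4*x^2 + 18*x - 28 = 0.
  Factor: 4*x^2 + 18*x - 28 = 2*(2*x^2 + 9*x - 14); 2*x^2 + 9*x - 14 = 0 has no rational roots; quadratic formula: x = (-9 ± √193)/4.
  ⇒ x = -sqrt(193)/4 - 9/4 ≈ -5.7231, -9/4 + sqrt(193)/4 ≈ 1.2231

f''(x) = 2*(-4*x^3 - 27*x^2 + 84*x + 63)/(x^6 + 21*x^4 + 147*x^2 + 343)
Second-derivative test at each critical point:
  f''(-5.7231) = -0.0176 < 0 → local maximum
  f''(1.2231) = 0.3849 > 0 → local minimum

Critical points: x = -sqrt(193)/4 - 9/4 ≈ -5.7231 (local maximum); x = -9/4 + sqrt(193)/4 ≈ 1.2231 (local minimum)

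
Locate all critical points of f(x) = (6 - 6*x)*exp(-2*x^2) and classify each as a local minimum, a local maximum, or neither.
f'(x) = 6*(4*x*(x - 1) - 1)*exp(-2*x^2)

Solve f'(x) = 0:
  f'(x) = (24*x^2 - 24*x - 6)·exp(-2*x^2) and exp(-2*x^2) > 0 for every x, so f'(x) = 0 ⇔ 24*x^2 - 24*x - 6 = 0.
  Factor: 24*x^2 - 24*x - 6 = 6*(4*x^2 - 4*x - 1); 4*x^2 - 4*x - 1 = 0 has no rational roots; quadratic formula: x = (4 ± √32)/8.
  ⇒ x = 1/2 - sqrt(2)/2 ≈ -0.2071, 1/2 + sqrt(2)/2 ≈ 1.2071

f''(x) = 24*(4*x^2*(1 - x) + 3*x - 1)*exp(-2*x^2)
Second-derivative test at each critical point:
  f''(-0.2071) = -31.1508 < 0 → local maximum
  f''(1.2071) = 1.8412 > 0 → local minimum

Critical points: x = 1/2 - sqrt(2)/2 ≈ -0.2071 (local maximum); x = 1/2 + sqrt(2)/2 ≈ 1.2071 (local minimum)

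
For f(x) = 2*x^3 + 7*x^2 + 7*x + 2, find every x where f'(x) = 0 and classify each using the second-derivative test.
f'(x) = 6*x^2 + 14*x + 7

Solve f'(x) = 0:
  6*x^2 + 14*x + 7 = 0 has no rational roots; quadratic formula: x = (-14 ± √28)/12.
  ⇒ x = -7/6 - sqrt(7)/6 ≈ -1.6076, -7/6 + sqrt(7)/6 ≈ -0.7257

f''(x) = 12*x + 14
Second-derivative test at each critical point:
  f''(-1.6076) = -5.2915 < 0 → local maximum
  f''(-0.7257) = 5.2915 > 0 → local minimum

Critical points: x = -7/6 - sqrt(7)/6 ≈ -1.6076 (local maximum); x = -7/6 + sqrt(7)/6 ≈ -0.7257 (local minimum)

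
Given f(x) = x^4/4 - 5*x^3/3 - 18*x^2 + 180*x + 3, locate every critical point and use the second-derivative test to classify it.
f'(x) = x^3 - 5*x^2 - 36*x + 180

Solve f'(x) = 0:
  Factor: x^3 - 5*x^2 - 36*x + 180 = (x - 6)*(x - 5)*(x + 6) = 0.
  ⇒ x = -6, 5, 6

f''(x) = 3*x^2 - 10*x - 36
Second-derivative test at each critical point:
  f''(-6) = 132 > 0 → local minimum
  f''(5) = -11 < 0 → local maximum
  f''(6) = 12 > 0 → local minimum

Critical points: x = -6 (local minimum); x = 5 (local maximum); x = 6 (local minimum)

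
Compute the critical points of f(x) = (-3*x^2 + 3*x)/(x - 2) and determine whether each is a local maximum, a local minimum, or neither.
f'(x) = 3*(-x^2 + 4*x - 2)/(x^2 - 4*x + 4)

Solve f'(x) = 0:
  f'(x) = -3*(x^2 - 4*x + 2)/(x - 2)^2; the denominator is positive wherever f is defined, so f'(x) = 0 ⇔ -3*x^2 + 12*x - 6 = 0.
  Factor: -3*x^2 + 12*x - 6 = -3*(x^2 - 4*x + 2); x^2 - 4*x + 2 = 0 has no rational roots; quadratic formula: x = (4 ± √8)/2.
  ⇒ x = 2 - sqrt(2) ≈ 0.5858, sqrt(2) + 2 ≈ 3.4142

f''(x) = -12/(x^3 - 6*x^2 + 12*x - 8)
Second-derivative test at each critical point:
  f''(0.5858) = 4.2426 > 0 → local minimum
  f''(3.4142) = -4.2426 < 0 → local maximum

Critical points: x = 2 - sqrt(2) ≈ 0.5858 (local minimum); x = sqrt(2) + 2 ≈ 3.4142 (local maximum)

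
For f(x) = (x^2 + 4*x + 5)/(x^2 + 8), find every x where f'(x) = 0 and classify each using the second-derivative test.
f'(x) = 2*(-2*x^2 + 3*x + 16)/(x^4 + 16*x^2 + 64)

Solve f'(x) = 0:
  f'(x) = -2*(2*x^2 - 3*x - 16)/(x^2 + 8)^2; the denominator is positive wherever f is defined, so f'(x) = 0 ⇔ -4*x^2 + 6*x + 32 = 0.
  Factor: -4*x^2 + 6*x + 32 = -2*(2*x^2 - 3*x - 16); 2*x^2 - 3*x - 16 = 0 has no rational roots; quadratic formula: x = (3 ± √137)/4.
  ⇒ x = 3/4 - sqrt(137)/4 ≈ -2.1762, 3/4 + sqrt(137)/4 ≈ 3.6762

f''(x) = 2*(4*x^3 - 9*x^2 - 96*x + 24)/(x^6 + 24*x^4 + 192*x^2 + 512)
Second-derivative test at each critical point:
  f''(-2.1762) = 0.1443 > 0 → local minimum
  f''(3.6762) = -0.0506 < 0 → local maximum

Critical points: x = 3/4 - sqrt(137)/4 ≈ -2.1762 (local minimum); x = 3/4 + sqrt(137)/4 ≈ 3.6762 (local maximum)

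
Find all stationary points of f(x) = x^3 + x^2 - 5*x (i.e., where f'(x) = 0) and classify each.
f'(x) = 3*x^2 + 2*x - 5

Solve f'(x) = 0:
  Factor: 3*x^2 + 2*x - 5 = (x - 1)*(3*x + 5) = 0.
  ⇒ x = -5/3, 1

f''(x) = 6*x + 2
Second-derivative test at each critical point:
  f''(-5/3) = -8 < 0 → local maximum
  f''(1) = 8 > 0 → local minimum

Critical points: x = -5/3 (local maximum); x = 1 (local minimum)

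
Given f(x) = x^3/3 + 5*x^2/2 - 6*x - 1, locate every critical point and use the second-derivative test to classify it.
f'(x) = x^2 + 5*x - 6

Solve f'(x) = 0:
  Factor: x^2 + 5*x - 6 = (x - 1)*(x + 6) = 0.
  ⇒ x = -6, 1

f''(x) = 2*x + 5
Second-derivative test at each critical point:
  f''(-6) = -7 < 0 → local maximum
  f''(1) = 7 > 0 → local minimum

Critical points: x = -6 (local maximum); x = 1 (local minimum)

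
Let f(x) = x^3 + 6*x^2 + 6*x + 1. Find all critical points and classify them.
f'(x) = 3*x^2 + 12*x + 6

Solve f'(x) = 0:
  Factor: 3*x^2 + 12*x + 6 = 3*(x^2 + 4*x + 2); x^2 + 4*x + 2 = 0 has no rational roots; quadratic formula: x = (-4 ± √8)/2.
  ⇒ x = -2 - sqrt(2) ≈ -3.4142, -2 + sqrt(2) ≈ -0.5858

f''(x) = 6*x + 12
Second-derivative test at each critical point:
  f''(-3.4142) = -8.4853 < 0 → local maximum
  f''(-0.5858) = 8.4853 > 0 → local minimum

Critical points: x = -2 - sqrt(2) ≈ -3.4142 (local maximum); x = -2 + sqrt(2) ≈ -0.5858 (local minimum)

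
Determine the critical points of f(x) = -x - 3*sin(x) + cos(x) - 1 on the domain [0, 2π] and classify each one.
f'(x) = -sin(x) - 3*cos(x) - 1

Solve f'(x) = 0 on [0, 2π]:
  f'(x) = 0 ⇔ -sin(x) - 3*cos(x) = 1. Write the left side as R·cos(x + φ) with R = √((-3)² + 1²) = sqrt(10), cos φ = -3*sqrt(10)/10, sin φ = sqrt(10)/10; then cos(x + φ) = sqrt(10)/10. Solve for x and keep the solutions lying in [0, 2π].
  ⇒ x = pi - atan(4/3) ≈ 2.2143, 3*pi/2 ≈ 4.7124

f''(x) = 3*sin(x) - cos(x)
Second-derivative test at each critical point:
  f''(2.2143) = 3 > 0 → local minimum
  f''(4.7124) = -3 < 0 → local maximum

Critical points: x = pi - atan(4/3) ≈ 2.2143 (local minimum); x = 3*pi/2 ≈ 4.7124 (local maximum)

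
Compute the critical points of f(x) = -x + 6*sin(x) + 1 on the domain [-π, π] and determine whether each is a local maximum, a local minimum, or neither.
f'(x) = 6*cos(x) - 1

Solve f'(x) = 0 on [-π, π]:
  f'(x) = 0 ⇔ cos(x) = 1/6, i.e. x = ±arccos(1/6) + 2nπ; keep the solutions lying in [-π, π].
  ⇒ x = -acos(1/6) ≈ -1.4033, acos(1/6) ≈ 1.4033

f''(x) = -6*sin(x)
Second-derivative test at each critical point:
  f''(-1.4033) = 5.9161 > 0 → local minimum
  f''(1.4033) = -5.9161 < 0 → local maximum

Critical points: x = -acos(1/6) ≈ -1.4033 (local minimum); x = acos(1/6) ≈ 1.4033 (local maximum)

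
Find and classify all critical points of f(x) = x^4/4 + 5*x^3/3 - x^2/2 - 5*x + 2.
f'(x) = x^3 + 5*x^2 - x - 5

Solve f'(x) = 0:
  Factor: x^3 + 5*x^2 - x - 5 = (x - 1)*(x + 1)*(x + 5) = 0.
  ⇒ x = -5, -1, 1

f''(x) = 3*x^2 + 10*x - 1
Second-derivative test at each critical point:
  f''(-5) = 24 > 0 → local minimum
  f''(-1) = -8 < 0 → local maximum
  f''(1) = 12 > 0 → local minimum

Critical points: x = -5 (local minimum); x = -1 (local maximum); x = 1 (local minimum)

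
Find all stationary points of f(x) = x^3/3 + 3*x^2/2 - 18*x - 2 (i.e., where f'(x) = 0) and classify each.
f'(x) = x^2 + 3*x - 18

Solve f'(x) = 0:
  Factor: x^2 + 3*x - 18 = (x - 3)*(x + 6) = 0.
  ⇒ x = -6, 3

f''(x) = 2*x + 3
Second-derivative test at each critical point:
  f''(-6) = -9 < 0 → local maximum
  f''(3) = 9 > 0 → local minimum

Critical points: x = -6 (local maximum); x = 3 (local minimum)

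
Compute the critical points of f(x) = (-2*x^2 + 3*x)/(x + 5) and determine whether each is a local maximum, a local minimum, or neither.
f'(x) = (-2*x^2 - 20*x + 15)/(x^2 + 10*x + 25)

Solve f'(x) = 0:
  f'(x) = -(2*x^2 + 20*x - 15)/(x + 5)^2; the denominator is positive wherever f is defined, so f'(x) = 0 ⇔ -2*x^2 - 20*x + 15 = 0.
  2*x^2 + 20*x - 15 = 0 has no rational roots; quadratic formula: x = (-20 ± √520)/4.
  ⇒ x = -sqrt(130)/2 - 5 ≈ -10.7009, -5 + sqrt(130)/2 ≈ 0.7009

f''(x) = -130/(x^3 + 15*x^2 + 75*x + 125)
Second-derivative test at each critical point:
  f''(-10.7009) = 0.7016 > 0 → local minimum
  f''(0.7009) = -0.7016 < 0 → local maximum

Critical points: x = -sqrt(130)/2 - 5 ≈ -10.7009 (local minimum); x = -5 + sqrt(130)/2 ≈ 0.7009 (local maximum)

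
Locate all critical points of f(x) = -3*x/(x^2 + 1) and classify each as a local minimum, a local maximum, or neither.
f'(x) = 3*(x^2 - 1)/(x^2 + 1)^2

Solve f'(x) = 0:
  f'(x) = 3*(x - 1)*(x + 1)/(x^2 + 1)^2; the denominator is positive wherever f is defined, so f'(x) = 0 ⇔ 3*x^2 - 3 = 0.
  Factor: 3*x^2 - 3 = 3*(x - 1)*(x + 1) = 0.
  ⇒ x = -1, 1

f''(x) = 6*x*(3 - x^2)/(x^2 + 1)^3
Second-derivative test at each critical point:
  f''(-1) = -3/2 < 0 → local maximum
  f''(1) = 3/2 > 0 → local minimum

Critical points: x = -1 (local maximum); x = 1 (local minimum)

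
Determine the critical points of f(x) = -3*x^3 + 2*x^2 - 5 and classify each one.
f'(x) = x*(4 - 9*x)

Solve f'(x) = 0:
  Factor: -9*x^2 + 4*x = -x*(9*x - 4) = 0.
  ⇒ x = 0, 4/9

f''(x) = 4 - 18*x
Second-derivative test at each critical point:
  f''(0) = 4 > 0 → local minimum
  f''(4/9) = -4 < 0 → local maximum

Critical points: x = 0 (local minimum); x = 4/9 (local maximum)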